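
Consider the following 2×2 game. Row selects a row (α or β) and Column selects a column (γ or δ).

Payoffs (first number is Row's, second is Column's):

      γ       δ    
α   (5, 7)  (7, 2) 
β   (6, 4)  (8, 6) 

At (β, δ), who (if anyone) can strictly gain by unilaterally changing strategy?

Row at (β, δ) earns 8; deviating to α yields 7 — not better.
Column earns 6; deviating to γ yields 4 — not better.
Neither player can strictly improve; the profile is a Nash equilibrium.

Neither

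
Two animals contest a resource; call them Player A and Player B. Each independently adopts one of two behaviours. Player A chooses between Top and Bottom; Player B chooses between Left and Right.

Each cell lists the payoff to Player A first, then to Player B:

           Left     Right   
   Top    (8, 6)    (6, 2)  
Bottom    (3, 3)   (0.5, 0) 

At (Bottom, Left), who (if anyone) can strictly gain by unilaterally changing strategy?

Player A at (Bottom, Left) earns 3; deviating to Top yields 8 — a strict improvement.
Player B earns 3; deviating to Right yields 0 — not better.
Only Player A has a strictly profitable deviation.

Player A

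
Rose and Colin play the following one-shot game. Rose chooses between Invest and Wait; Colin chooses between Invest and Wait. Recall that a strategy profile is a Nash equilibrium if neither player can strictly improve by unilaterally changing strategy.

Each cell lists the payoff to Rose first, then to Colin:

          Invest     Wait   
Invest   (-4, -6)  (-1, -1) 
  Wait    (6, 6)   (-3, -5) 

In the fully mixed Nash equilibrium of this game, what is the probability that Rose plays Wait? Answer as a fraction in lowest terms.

Let x be the probability that Rose plays Invest. In a completely mixed equilibrium, Colin must be indifferent between Invest and Wait.
Colin's expected payoff from Invest is −6x + 6(1−x); from Wait it is −x − 5(1−x).
Setting these equal: −12x + 6 = 4x − 5, so x = 11/16.
Therefore Rose plays Wait with probability 1 − 11/16 = 5/16.

5/16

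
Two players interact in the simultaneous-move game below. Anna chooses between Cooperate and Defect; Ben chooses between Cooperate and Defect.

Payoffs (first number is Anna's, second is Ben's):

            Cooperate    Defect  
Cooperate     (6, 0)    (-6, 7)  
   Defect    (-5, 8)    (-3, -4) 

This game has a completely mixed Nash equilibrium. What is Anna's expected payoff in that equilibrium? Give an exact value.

-24/7

First find q, the probability Ben plays Cooperate, from Anna's indifference between Cooperate and Defect: 6q − 6(1−q) = −5q − 3(1−q), giving q = 3/14.
Since Anna is indifferent in equilibrium, Anna's expected payoff equals the payoff from either row against (3/14, 11/14). Using Cooperate: 6(3/14) − 6(11/14) = -24/7.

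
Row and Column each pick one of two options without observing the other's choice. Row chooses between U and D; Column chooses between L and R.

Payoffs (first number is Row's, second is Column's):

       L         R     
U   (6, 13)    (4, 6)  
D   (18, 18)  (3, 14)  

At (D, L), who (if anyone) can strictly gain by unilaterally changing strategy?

Neither

Row at (D, L) earns 18; deviating to U yields 6 — not better.
Column earns 18; deviating to R yields 14 — not better.
Neither player can strictly improve; the profile is a Nash equilibrium.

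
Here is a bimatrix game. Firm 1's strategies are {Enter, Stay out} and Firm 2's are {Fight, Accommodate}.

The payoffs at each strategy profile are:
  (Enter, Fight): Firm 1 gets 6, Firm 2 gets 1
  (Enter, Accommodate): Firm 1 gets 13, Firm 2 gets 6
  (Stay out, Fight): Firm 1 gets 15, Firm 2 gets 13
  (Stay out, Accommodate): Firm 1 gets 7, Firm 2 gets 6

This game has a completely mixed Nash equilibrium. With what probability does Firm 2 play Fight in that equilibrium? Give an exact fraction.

2/5

Let q be the probability that Firm 2 plays Fight. In a completely mixed equilibrium, Firm 1 must be indifferent between Enter and Stay out.
Firm 1's expected payoff from Enter is 6q + 13(1−q); from Stay out it is 15q + 7(1−q).
Setting these equal: −7q + 13 = 8q + 7, so q = 2/5.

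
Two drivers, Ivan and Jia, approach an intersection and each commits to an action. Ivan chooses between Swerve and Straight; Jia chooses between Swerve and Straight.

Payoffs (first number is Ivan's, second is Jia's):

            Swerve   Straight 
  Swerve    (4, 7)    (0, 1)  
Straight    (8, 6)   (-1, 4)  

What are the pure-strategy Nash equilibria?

(Swerve, Swerve): Ivan prefers Straight (8 > 4) — not an equilibrium.
(Swerve, Straight): Jia prefers Swerve (7 > 1) — not an equilibrium.
(Straight, Swerve): Ivan gets 8 ≥ 4 from Swerve, and Jia gets 6 ≥ 4 from Straight — Nash equilibrium.
(Straight, Straight): Ivan prefers Swerve (0 > -1); Jia prefers Swerve (6 > 4) — not an equilibrium.

(Straight, Swerve)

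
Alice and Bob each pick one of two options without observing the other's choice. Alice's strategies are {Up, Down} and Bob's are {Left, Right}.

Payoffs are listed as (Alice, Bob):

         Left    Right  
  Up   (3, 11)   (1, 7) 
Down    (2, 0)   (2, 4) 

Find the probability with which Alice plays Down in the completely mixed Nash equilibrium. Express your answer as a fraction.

1/2

Let x be the probability that Alice plays Up. In a completely mixed equilibrium, Bob must be indifferent between Left and Right.
Bob's expected payoff from Left is 11x; from Right it is 7x + 4(1−x).
Setting these equal: 11x = 3x + 4, so x = 1/2.
Therefore Alice plays Down with probability 1 − 1/2 = 1/2.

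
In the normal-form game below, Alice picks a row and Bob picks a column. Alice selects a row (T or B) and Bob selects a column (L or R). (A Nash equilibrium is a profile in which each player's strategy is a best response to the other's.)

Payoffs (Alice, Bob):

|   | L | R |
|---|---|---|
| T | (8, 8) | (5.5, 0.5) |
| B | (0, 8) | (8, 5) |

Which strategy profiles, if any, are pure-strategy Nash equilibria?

(T, L)

(T, L): Alice gets 8 ≥ 0 from B, and Bob gets 8 ≥ 0.5 from R — Nash equilibrium.
(T, R): Alice prefers B (8 > 5.5); Bob prefers L (8 > 0.5) — not an equilibrium.
(B, L): Alice prefers T (8 > 0) — not an equilibrium.
(B, R): Bob prefers L (8 > 5) — not an equilibrium.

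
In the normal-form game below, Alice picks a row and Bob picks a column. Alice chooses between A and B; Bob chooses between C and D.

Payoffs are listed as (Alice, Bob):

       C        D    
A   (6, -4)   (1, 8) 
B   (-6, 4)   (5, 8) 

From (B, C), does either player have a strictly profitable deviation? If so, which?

Alice at (B, C) earns -6; deviating to A yields 6 — a strict improvement.
Bob earns 4; deviating to D yields 8 — a strict improvement.
Both Alice and Bob have strictly profitable deviations.

Both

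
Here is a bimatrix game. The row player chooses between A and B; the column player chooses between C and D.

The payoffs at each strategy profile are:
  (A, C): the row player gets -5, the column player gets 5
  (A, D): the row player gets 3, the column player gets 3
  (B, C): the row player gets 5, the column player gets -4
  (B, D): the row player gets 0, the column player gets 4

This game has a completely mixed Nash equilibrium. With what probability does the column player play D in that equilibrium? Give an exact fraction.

Let y be the probability that the column player plays C. In a completely mixed equilibrium, the row player must be indifferent between A and B.
The row player's expected payoff from A is −5y + 3(1−y); from B it is 5y.
Setting these equal: −8y + 3 = 5y, so y = 3/13.
Therefore the column player plays D with probability 1 − 3/13 = 10/13.

10/13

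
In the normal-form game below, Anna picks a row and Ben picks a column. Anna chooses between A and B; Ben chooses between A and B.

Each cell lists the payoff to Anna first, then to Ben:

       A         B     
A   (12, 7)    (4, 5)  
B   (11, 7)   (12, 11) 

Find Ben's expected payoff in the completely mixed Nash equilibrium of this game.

First find x, the probability Anna plays A, from Ben's indifference between A and B: 7x + 7(1−x) = 5x + 11(1−x), giving x = 2/3.
Since Ben is indifferent in equilibrium, Ben's expected payoff equals the payoff from either column against (2/3, 1/3). Using A: 7(2/3) + 7(1/3) = 7.

7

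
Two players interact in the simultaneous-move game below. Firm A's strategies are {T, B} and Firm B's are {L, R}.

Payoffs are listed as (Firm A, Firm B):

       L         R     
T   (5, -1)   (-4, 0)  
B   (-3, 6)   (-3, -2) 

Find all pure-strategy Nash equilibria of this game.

none

(T, L): Firm B prefers R (0 > -1) — not an equilibrium.
(T, R): Firm A prefers B (-3 > -4) — not an equilibrium.
(B, L): Firm A prefers T (5 > -3) — not an equilibrium.
(B, R): Firm B prefers L (6 > -2) — not an equilibrium.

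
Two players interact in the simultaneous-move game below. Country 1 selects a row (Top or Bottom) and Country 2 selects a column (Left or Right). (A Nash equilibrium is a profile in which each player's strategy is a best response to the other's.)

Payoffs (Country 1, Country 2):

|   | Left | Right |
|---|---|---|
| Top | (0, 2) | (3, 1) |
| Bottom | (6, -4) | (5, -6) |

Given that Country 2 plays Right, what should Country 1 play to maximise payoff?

Bottom

Against Right, Country 1 earns 3 from Top and 5 from Bottom.
So Bottom is the best response.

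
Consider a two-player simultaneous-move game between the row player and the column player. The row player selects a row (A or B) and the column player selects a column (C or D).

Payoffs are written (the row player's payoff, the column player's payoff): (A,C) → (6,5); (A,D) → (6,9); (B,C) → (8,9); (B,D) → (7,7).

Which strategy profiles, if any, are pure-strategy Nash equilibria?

(A, C): the row player prefers B (8 > 6); the column player prefers D (9 > 5) — not an equilibrium.
(A, D): the row player prefers B (7 > 6) — not an equilibrium.
(B, C): the row player gets 8 ≥ 6 from A, and the column player gets 9 ≥ 7 from D — Nash equilibrium.
(B, D): the column player prefers C (9 > 7) — not an equilibrium.

(B, C)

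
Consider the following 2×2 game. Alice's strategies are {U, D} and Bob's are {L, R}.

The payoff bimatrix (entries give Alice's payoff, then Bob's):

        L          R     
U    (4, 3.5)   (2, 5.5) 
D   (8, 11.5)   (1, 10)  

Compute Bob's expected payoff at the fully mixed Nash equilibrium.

First find x, the probability Alice plays U, from Bob's indifference between L and R: 3.5x + 11.5(1−x) = 5.5x + 10(1−x), giving x = 3/7.
Since Bob is indifferent in equilibrium, Bob's expected payoff equals the payoff from either column against (3/7, 4/7). Using L: 3.5(3/7) + 11.5(4/7) = 113/14.

113/14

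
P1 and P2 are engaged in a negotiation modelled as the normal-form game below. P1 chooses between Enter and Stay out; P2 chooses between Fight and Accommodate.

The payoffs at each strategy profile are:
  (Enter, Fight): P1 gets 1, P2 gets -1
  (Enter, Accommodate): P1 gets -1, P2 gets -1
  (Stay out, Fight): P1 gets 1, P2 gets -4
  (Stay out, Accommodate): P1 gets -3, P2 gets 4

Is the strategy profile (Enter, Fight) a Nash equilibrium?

At (Enter, Fight), P1 earns 1; switching to Stay out would give 1, so P1 has no profitable deviation.
P2 earns -1; switching to Accommodate would give -1, so P2 has no profitable deviation.
Neither player can gain by a unilateral deviation, so this profile is a Nash equilibrium.

Yes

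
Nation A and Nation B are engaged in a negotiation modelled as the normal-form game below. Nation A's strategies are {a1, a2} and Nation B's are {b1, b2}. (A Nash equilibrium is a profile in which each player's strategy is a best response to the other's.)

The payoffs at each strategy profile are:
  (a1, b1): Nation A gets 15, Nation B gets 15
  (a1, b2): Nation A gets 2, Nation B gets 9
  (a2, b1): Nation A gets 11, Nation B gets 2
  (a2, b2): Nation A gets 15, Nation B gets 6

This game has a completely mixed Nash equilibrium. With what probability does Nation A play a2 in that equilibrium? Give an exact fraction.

3/5

Let x be the probability that Nation A plays a1. In a completely mixed equilibrium, Nation B must be indifferent between b1 and b2.
Nation B's expected payoff from b1 is 15x + 2(1−x); from b2 it is 9x + 6(1−x).
Setting these equal: 13x + 2 = 3x + 6, so x = 2/5.
Therefore Nation A plays a2 with probability 1 − 2/5 = 3/5.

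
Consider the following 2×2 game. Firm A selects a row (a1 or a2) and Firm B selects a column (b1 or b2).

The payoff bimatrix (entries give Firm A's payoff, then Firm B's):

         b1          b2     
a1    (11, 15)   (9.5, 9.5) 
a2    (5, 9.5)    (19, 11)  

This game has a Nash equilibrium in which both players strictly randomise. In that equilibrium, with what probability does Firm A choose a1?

3/14

Let x be the probability that Firm A plays a1. In a completely mixed equilibrium, Firm B must be indifferent between b1 and b2.
Firm B's expected payoff from b1 is 15x + 9.5(1−x); from b2 it is 9.5x + 11(1−x).
Setting these equal: 5.5x + 9.5 = −1.5x + 11, so x = 3/14.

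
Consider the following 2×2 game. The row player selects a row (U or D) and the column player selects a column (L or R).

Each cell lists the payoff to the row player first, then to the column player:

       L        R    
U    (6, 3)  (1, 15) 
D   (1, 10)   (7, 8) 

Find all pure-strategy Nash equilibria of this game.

none

(U, L): the column player prefers R (15 > 3) — not an equilibrium.
(U, R): the row player prefers D (7 > 1) — not an equilibrium.
(D, L): the row player prefers U (6 > 1) — not an equilibrium.
(D, R): the column player prefers L (10 > 8) — not an equilibrium.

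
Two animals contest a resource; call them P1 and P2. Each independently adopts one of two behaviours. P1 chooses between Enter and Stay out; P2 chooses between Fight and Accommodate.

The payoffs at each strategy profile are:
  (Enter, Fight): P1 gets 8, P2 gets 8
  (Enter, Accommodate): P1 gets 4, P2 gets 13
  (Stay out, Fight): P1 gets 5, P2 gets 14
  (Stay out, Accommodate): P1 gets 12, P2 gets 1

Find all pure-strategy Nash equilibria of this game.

(Enter, Fight): P2 prefers Accommodate (13 > 8) — not an equilibrium.
(Enter, Accommodate): P1 prefers Stay out (12 > 4) — not an equilibrium.
(Stay out, Fight): P1 prefers Enter (8 > 5) — not an equilibrium.
(Stay out, Accommodate): P2 prefers Fight (14 > 1) — not an equilibrium.

none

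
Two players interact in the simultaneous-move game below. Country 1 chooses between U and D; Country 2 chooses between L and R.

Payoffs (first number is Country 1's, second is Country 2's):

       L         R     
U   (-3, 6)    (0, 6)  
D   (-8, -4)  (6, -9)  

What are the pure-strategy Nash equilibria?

(U, L): Country 1 gets -3 ≥ -8 from D, and Country 2 gets 6 ≥ 6 from R — Nash equilibrium.
(U, R): Country 1 prefers D (6 > 0) — not an equilibrium.
(D, L): Country 1 prefers U (-3 > -8) — not an equilibrium.
(D, R): Country 2 prefers L (-4 > -9) — not an equilibrium.

(U, L)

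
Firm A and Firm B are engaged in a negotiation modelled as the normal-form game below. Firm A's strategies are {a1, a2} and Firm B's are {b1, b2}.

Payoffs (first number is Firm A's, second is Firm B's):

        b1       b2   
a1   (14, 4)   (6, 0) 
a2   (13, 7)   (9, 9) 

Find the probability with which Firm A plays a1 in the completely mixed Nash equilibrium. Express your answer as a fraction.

Let x be the probability that Firm A plays a1. In a completely mixed equilibrium, Firm B must be indifferent between b1 and b2.
Firm B's expected payoff from b1 is 4x + 7(1−x); from b2 it is 9(1−x).
Setting these equal: −3x + 7 = −9x + 9, so x = 1/3.

1/3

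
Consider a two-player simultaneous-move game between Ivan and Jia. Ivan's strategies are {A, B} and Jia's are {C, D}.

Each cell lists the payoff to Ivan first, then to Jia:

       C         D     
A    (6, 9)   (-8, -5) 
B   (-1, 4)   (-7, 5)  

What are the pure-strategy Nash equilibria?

(A, C) and (B, D)

(A, C): Ivan gets 6 ≥ -1 from B, and Jia gets 9 ≥ -5 from D — Nash equilibrium.
(A, D): Ivan prefers B (-7 > -8); Jia prefers C (9 > -5) — not an equilibrium.
(B, C): Ivan prefers A (6 > -1); Jia prefers D (5 > 4) — not an equilibrium.
(B, D): Ivan gets -7 ≥ -8 from A, and Jia gets 5 ≥ 4 from C — Nash equilibrium.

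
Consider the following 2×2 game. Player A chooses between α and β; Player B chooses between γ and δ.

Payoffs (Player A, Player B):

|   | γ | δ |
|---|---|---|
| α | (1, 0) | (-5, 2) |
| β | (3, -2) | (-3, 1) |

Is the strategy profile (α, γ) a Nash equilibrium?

At (α, γ), Player A earns 1; switching to β would give 3, so Player A would deviate.
Player B earns 0; switching to δ would give 2, so Player B would deviate.
Since at least one player can profitably deviate, this is not a Nash equilibrium.

No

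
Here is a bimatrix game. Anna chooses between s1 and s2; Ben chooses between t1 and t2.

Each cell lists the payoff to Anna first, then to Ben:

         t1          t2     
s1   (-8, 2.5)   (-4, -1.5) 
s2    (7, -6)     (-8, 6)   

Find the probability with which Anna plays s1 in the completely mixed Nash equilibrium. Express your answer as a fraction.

3/4

Let x be the probability that Anna plays s1. In a completely mixed equilibrium, Ben must be indifferent between t1 and t2.
Ben's expected payoff from t1 is 2.5x − 6(1−x); from t2 it is −1.5x + 6(1−x).
Setting these equal: 8.5x − 6 = −7.5x + 6, so x = 3/4.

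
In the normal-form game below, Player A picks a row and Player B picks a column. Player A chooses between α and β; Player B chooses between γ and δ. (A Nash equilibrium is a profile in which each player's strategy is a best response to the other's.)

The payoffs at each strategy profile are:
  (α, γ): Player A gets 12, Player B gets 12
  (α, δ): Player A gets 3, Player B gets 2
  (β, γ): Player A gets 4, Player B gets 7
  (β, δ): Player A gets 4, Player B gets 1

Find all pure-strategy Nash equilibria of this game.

(α, γ)

(α, γ): Player A gets 12 ≥ 4 from β, and Player B gets 12 ≥ 2 from δ — Nash equilibrium.
(α, δ): Player A prefers β (4 > 3); Player B prefers γ (12 > 2) — not an equilibrium.
(β, γ): Player A prefers α (12 > 4) — not an equilibrium.
(β, δ): Player B prefers γ (7 > 1) — not an equilibrium.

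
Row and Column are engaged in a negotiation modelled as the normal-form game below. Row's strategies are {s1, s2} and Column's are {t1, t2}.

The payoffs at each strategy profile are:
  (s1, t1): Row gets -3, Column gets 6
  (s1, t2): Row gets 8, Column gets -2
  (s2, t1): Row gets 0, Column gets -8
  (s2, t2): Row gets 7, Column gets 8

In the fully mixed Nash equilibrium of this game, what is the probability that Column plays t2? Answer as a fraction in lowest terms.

Let y be the probability that Column plays t1. In a completely mixed equilibrium, Row must be indifferent between s1 and s2.
Row's expected payoff from s1 is −3y + 8(1−y); from s2 it is 7(1−y).
Setting these equal: −11y + 8 = −7y + 7, so y = 1/4.
Therefore Column plays t2 with probability 1 − 1/4 = 3/4.

3/4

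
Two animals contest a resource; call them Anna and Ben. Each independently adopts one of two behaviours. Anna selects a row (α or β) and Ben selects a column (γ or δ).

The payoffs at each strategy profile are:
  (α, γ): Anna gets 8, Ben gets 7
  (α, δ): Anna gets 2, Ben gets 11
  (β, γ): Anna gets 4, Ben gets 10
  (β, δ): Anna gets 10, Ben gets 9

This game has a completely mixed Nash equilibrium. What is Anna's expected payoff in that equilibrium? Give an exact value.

First find y, the probability Ben plays γ, from Anna's indifference between α and β: 8y + 2(1−y) = 4y + 10(1−y), giving y = 2/3.
Since Anna is indifferent in equilibrium, Anna's expected payoff equals the payoff from either row against (2/3, 1/3). Using α: 8(2/3) + 2(1/3) = 6.

6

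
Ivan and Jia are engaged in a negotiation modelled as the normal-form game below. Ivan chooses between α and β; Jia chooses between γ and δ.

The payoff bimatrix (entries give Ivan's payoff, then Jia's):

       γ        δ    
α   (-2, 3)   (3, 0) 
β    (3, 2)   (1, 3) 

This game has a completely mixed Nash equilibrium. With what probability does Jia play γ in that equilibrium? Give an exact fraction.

2/7

Let c be the probability that Jia plays γ. In a completely mixed equilibrium, Ivan must be indifferent between α and β.
Ivan's expected payoff from α is −2c + 3(1−c); from β it is 3c + (1−c).
Setting these equal: −5c + 3 = 2c + 1, so c = 2/7.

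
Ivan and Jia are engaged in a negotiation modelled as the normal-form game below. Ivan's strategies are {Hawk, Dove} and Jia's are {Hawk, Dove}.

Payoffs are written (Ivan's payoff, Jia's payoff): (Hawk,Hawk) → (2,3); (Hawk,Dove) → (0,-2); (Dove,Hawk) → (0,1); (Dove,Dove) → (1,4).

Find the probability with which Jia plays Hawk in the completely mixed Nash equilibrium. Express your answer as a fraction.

1/3

Let c be the probability that Jia plays Hawk. In a completely mixed equilibrium, Ivan must be indifferent between Hawk and Dove.
Ivan's expected payoff from Hawk is 2c; from Dove it is (1−c).
Setting these equal: 2c = −c + 1, so c = 1/3.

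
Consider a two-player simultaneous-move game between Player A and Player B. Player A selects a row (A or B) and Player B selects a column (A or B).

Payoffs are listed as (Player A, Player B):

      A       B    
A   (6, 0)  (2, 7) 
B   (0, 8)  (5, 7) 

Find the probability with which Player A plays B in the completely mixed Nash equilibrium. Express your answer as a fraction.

7/8

Let r be the probability that Player A plays A. In a completely mixed equilibrium, Player B must be indifferent between A and B.
Player B's expected payoff from A is 8(1−r); from B it is 7r + 7(1−r).
Setting these equal: −8r + 8 = 7, so r = 1/8.
Therefore Player A plays B with probability 1 − 1/8 = 7/8.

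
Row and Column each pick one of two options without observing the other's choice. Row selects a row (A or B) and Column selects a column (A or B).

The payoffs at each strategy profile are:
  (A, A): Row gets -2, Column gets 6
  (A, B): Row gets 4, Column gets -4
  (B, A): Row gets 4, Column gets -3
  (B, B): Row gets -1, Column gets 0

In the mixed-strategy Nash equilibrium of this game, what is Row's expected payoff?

14/11

First find y, the probability Column plays A, from Row's indifference between A and B: −2y + 4(1−y) = 4y − (1−y), giving y = 5/11.
Since Row is indifferent in equilibrium, Row's expected payoff equals the payoff from either row against (5/11, 6/11). Using A: −2(5/11) + 4(6/11) = 14/11.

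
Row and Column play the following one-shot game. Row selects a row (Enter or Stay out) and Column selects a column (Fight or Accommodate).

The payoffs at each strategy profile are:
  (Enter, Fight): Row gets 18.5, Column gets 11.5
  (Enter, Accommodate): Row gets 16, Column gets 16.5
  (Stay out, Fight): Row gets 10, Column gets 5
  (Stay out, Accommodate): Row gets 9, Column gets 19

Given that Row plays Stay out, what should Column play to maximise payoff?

Against Stay out, Column earns 5 from Fight and 19 from Accommodate.
So Accommodate is the best response.

Accommodate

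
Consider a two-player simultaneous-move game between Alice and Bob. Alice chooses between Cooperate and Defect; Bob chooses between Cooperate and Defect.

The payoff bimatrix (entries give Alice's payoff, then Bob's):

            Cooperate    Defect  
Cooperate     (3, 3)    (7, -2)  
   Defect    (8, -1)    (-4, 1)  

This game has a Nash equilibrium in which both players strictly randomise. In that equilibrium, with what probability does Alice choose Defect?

5/7

Let x be the probability that Alice plays Cooperate. In a completely mixed equilibrium, Bob must be indifferent between Cooperate and Defect.
Bob's expected payoff from Cooperate is 3x − (1−x); from Defect it is −2x + (1−x).
Setting these equal: 4x − 1 = −3x + 1, so x = 2/7.
Therefore Alice plays Defect with probability 1 − 2/7 = 5/7.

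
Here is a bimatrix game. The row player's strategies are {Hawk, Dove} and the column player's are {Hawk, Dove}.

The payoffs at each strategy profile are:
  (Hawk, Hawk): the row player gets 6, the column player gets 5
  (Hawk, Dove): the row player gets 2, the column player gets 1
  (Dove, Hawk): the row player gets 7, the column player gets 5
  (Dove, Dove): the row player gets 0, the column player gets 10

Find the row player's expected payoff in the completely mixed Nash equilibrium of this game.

First find q, the probability the column player plays Hawk, from the row player's indifference between Hawk and Dove: 6q + 2(1−q) = 7q, giving q = 2/3.
Since the row player is indifferent in equilibrium, the row player's expected payoff equals the payoff from either row against (2/3, 1/3). Using Hawk: 6(2/3) + 2(1/3) = 14/3.

14/3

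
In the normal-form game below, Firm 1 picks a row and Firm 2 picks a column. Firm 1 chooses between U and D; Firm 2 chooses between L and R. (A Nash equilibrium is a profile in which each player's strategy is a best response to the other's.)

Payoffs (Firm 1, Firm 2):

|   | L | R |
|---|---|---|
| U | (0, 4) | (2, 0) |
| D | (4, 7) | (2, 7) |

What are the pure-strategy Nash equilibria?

(U, L): Firm 1 prefers D (4 > 0) — not an equilibrium.
(U, R): Firm 2 prefers L (4 > 0) — not an equilibrium.
(D, L): Firm 1 gets 4 ≥ 0 from U, and Firm 2 gets 7 ≥ 7 from R — Nash equilibrium.
(D, R): Firm 1 gets 2 ≥ 2 from U, and Firm 2 gets 7 ≥ 7 from L — Nash equilibrium.

(D, L) and (D, R)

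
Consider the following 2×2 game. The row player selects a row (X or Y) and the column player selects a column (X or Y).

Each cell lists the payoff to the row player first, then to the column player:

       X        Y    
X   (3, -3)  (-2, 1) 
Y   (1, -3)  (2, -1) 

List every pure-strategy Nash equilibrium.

(Y, Y)

(X, X): the column player prefers Y (1 > -3) — not an equilibrium.
(X, Y): the row player prefers Y (2 > -2) — not an equilibrium.
(Y, X): the row player prefers X (3 > 1); the column player prefers Y (-1 > -3) — not an equilibrium.
(Y, Y): the row player gets 2 ≥ -2 from X, and the column player gets -1 ≥ -3 from X — Nash equilibrium.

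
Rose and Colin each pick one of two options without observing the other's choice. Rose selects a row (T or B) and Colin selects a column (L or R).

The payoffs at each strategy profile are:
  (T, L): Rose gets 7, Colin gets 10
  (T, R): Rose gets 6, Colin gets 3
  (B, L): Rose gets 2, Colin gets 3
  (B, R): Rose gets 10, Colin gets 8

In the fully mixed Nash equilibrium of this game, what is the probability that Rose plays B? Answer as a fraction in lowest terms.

Let r be the probability that Rose plays T. In a completely mixed equilibrium, Colin must be indifferent between L and R.
Colin's expected payoff from L is 10r + 3(1−r); from R it is 3r + 8(1−r).
Setting these equal: 7r + 3 = −5r + 8, so r = 5/12.
Therefore Rose plays B with probability 1 − 5/12 = 7/12.

7/12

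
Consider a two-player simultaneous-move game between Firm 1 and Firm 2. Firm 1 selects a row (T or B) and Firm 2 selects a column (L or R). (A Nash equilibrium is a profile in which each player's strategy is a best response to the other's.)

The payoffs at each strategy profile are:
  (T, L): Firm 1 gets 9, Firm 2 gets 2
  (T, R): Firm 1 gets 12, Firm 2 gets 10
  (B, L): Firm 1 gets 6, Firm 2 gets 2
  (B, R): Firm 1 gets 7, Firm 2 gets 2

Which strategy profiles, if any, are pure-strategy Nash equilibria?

(T, L): Firm 2 prefers R (10 > 2) — not an equilibrium.
(T, R): Firm 1 gets 12 ≥ 7 from B, and Firm 2 gets 10 ≥ 2 from L — Nash equilibrium.
(B, L): Firm 1 prefers T (9 > 6) — not an equilibrium.
(B, R): Firm 1 prefers T (12 > 7) — not an equilibrium.

(T, R)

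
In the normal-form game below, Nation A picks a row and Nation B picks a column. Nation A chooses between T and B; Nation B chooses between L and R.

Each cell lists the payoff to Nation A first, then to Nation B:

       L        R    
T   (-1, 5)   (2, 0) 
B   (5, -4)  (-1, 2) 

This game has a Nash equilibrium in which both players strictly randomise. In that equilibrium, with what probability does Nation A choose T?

6/11

Let r be the probability that Nation A plays T. In a completely mixed equilibrium, Nation B must be indifferent between L and R.
Nation B's expected payoff from L is 5r − 4(1−r); from R it is 2(1−r).
Setting these equal: 9r − 4 = −2r + 2, so r = 6/11.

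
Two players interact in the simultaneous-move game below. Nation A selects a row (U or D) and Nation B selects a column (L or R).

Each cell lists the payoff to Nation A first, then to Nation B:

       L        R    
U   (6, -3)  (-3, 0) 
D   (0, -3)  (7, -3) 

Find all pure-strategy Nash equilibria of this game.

(U, L): Nation B prefers R (0 > -3) — not an equilibrium.
(U, R): Nation A prefers D (7 > -3) — not an equilibrium.
(D, L): Nation A prefers U (6 > 0) — not an equilibrium.
(D, R): Nation A gets 7 ≥ -3 from U, and Nation B gets -3 ≥ -3 from L — Nash equilibrium.

(D, R)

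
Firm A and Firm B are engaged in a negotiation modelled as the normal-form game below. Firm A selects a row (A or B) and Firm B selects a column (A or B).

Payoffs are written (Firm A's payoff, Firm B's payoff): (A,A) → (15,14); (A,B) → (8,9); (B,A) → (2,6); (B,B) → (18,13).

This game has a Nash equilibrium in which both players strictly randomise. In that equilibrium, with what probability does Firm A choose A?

7/12

Let r be the probability that Firm A plays A. In a completely mixed equilibrium, Firm B must be indifferent between A and B.
Firm B's expected payoff from A is 14r + 6(1−r); from B it is 9r + 13(1−r).
Setting these equal: 8r + 6 = −4r + 13, so r = 7/12.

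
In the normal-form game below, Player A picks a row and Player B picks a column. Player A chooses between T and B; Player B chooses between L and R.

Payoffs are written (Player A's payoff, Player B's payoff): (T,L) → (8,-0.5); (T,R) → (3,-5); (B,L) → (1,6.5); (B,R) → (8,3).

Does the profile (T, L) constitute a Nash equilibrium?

Yes

At (T, L), Player A earns 8; switching to B would give 1, so Player A has no profitable deviation.
Player B earns -0.5; switching to R would give -5, so Player B has no profitable deviation.
Neither player can gain by a unilateral deviation, so this profile is a Nash equilibrium.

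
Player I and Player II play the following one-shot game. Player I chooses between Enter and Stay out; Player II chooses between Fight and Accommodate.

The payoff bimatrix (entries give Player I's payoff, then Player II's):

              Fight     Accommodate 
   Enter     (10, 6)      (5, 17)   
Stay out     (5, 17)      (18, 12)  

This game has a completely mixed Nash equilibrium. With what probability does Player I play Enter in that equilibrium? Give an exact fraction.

5/16

Let x be the probability that Player I plays Enter. In a completely mixed equilibrium, Player II must be indifferent between Fight and Accommodate.
Player II's expected payoff from Fight is 6x + 17(1−x); from Accommodate it is 17x + 12(1−x).
Setting these equal: −11x + 17 = 5x + 12, so x = 5/16.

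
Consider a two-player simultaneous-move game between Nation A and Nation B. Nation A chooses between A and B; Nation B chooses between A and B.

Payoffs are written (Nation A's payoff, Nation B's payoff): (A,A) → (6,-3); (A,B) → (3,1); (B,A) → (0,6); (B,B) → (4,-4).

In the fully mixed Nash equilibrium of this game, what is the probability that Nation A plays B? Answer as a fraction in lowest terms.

Let r be the probability that Nation A plays A. In a completely mixed equilibrium, Nation B must be indifferent between A and B.
Nation B's expected payoff from A is −3r + 6(1−r); from B it is r − 4(1−r).
Setting these equal: −9r + 6 = 5r − 4, so r = 5/7.
Therefore Nation A plays B with probability 1 − 5/7 = 2/7.

2/7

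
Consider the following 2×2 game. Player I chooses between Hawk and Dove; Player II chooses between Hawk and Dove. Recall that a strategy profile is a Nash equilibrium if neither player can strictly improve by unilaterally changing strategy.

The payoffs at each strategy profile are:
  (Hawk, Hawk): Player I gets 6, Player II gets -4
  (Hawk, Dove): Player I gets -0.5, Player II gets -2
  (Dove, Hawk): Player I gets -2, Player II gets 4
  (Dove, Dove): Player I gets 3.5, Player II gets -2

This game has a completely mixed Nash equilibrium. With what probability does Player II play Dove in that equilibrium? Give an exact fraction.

2/3

Let c be the probability that Player II plays Hawk. In a completely mixed equilibrium, Player I must be indifferent between Hawk and Dove.
Player I's expected payoff from Hawk is 6c − 0.5(1−c); from Dove it is −2c + 3.5(1−c).
Setting these equal: 6.5c − 0.5 = −5.5c + 3.5, so c = 1/3.
Therefore Player II plays Dove with probability 1 − 1/3 = 2/3.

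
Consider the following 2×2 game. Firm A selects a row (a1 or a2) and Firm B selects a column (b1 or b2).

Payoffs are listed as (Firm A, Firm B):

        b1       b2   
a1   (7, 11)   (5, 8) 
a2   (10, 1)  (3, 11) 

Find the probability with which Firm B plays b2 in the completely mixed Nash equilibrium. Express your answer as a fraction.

3/5

Let c be the probability that Firm B plays b1. In a completely mixed equilibrium, Firm A must be indifferent between a1 and a2.
Firm A's expected payoff from a1 is 7c + 5(1−c); from a2 it is 10c + 3(1−c).
Setting these equal: 2c + 5 = 7c + 3, so c = 2/5.
Therefore Firm B plays b2 with probability 1 − 2/5 = 3/5.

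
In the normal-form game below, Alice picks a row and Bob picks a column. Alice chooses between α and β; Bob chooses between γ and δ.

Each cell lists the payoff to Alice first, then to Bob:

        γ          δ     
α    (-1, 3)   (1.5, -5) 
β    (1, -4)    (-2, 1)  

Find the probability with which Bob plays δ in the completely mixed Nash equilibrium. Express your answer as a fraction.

4/11

Let y be the probability that Bob plays γ. In a completely mixed equilibrium, Alice must be indifferent between α and β.
Alice's expected payoff from α is −y + 1.5(1−y); from β it is y − 2(1−y).
Setting these equal: −2.5y + 1.5 = 3y − 2, so y = 7/11.
Therefore Bob plays δ with probability 1 − 7/11 = 4/11.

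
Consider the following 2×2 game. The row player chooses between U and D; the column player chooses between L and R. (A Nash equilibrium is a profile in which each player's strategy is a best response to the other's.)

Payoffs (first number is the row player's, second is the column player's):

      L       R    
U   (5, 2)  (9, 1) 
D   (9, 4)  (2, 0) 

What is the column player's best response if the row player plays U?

L

Against U, the column player earns 2 from L and 1 from R.
So L is the best response.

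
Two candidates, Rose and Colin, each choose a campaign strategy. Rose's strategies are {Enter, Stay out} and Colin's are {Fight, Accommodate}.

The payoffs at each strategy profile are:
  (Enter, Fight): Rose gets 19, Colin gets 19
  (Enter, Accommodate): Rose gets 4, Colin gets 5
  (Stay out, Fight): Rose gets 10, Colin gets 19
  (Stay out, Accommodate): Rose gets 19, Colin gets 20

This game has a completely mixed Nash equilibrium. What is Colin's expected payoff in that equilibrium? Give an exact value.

First find p, the probability Rose plays Enter, from Colin's indifference between Fight and Accommodate: 19p + 19(1−p) = 5p + 20(1−p), giving p = 1/15.
Since Colin is indifferent in equilibrium, Colin's expected payoff equals the payoff from either column against (1/15, 14/15). Using Fight: 19(1/15) + 19(14/15) = 19.

19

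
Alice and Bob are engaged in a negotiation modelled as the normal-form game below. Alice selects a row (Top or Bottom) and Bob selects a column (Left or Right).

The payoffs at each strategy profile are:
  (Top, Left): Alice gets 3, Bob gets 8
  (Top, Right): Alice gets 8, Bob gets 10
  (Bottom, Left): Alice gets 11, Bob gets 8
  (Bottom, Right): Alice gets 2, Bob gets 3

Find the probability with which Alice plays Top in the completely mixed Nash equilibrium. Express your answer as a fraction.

Let x be the probability that Alice plays Top. In a completely mixed equilibrium, Bob must be indifferent between Left and Right.
Bob's expected payoff from Left is 8x + 8(1−x); from Right it is 10x + 3(1−x).
Setting these equal: 8 = 7x + 3, so x = 5/7.

5/7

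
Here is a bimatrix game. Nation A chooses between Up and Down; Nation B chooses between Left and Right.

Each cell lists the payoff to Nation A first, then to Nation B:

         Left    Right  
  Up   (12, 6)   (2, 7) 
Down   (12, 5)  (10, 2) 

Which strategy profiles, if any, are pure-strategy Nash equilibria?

(Up, Left): Nation B prefers Right (7 > 6) — not an equilibrium.
(Up, Right): Nation A prefers Down (10 > 2) — not an equilibrium.
(Down, Left): Nation A gets 12 ≥ 12 from Up, and Nation B gets 5 ≥ 2 from Right — Nash equilibrium.
(Down, Right): Nation B prefers Left (5 > 2) — not an equilibrium.

(Down, Left)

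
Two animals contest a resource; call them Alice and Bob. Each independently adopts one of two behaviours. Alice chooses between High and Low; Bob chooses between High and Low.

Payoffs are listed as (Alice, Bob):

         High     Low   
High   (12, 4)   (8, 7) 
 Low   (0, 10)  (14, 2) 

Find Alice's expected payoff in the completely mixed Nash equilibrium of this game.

28/3

First find q, the probability Bob plays High, from Alice's indifference between High and Low: 12q + 8(1−q) = 14(1−q), giving q = 1/3.
Since Alice is indifferent in equilibrium, Alice's expected payoff equals the payoff from either row against (1/3, 2/3). Using High: 12(1/3) + 8(2/3) = 28/3.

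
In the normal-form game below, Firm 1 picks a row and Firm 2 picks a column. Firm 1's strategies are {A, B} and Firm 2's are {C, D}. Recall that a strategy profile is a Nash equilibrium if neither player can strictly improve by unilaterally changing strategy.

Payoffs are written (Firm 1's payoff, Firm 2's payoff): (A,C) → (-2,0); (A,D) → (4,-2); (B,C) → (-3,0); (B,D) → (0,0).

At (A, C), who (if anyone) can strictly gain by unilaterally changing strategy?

Neither

Firm 1 at (A, C) earns -2; deviating to B yields -3 — not better.
Firm 2 earns 0; deviating to D yields -2 — not better.
Neither player can strictly improve; the profile is a Nash equilibrium.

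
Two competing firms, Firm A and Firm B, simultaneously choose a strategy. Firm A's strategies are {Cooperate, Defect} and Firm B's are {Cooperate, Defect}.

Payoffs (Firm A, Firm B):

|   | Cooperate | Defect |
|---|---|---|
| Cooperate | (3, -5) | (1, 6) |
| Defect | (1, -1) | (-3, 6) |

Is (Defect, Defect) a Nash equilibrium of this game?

No

At (Defect, Defect), Firm A earns -3; switching to Cooperate would give 1, so Firm A would deviate.
Firm B earns 6; switching to Cooperate would give -1, so Firm B has no profitable deviation.
Since at least one player can profitably deviate, this is not a Nash equilibrium.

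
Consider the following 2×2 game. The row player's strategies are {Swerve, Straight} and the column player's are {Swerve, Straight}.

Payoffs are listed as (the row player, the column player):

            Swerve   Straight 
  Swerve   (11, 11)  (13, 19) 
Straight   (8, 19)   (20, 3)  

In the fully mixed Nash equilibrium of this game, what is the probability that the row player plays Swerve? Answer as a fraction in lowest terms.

2/3

Let x be the probability that the row player plays Swerve. In a completely mixed equilibrium, the column player must be indifferent between Swerve and Straight.
The column player's expected payoff from Swerve is 11x + 19(1−x); from Straight it is 19x + 3(1−x).
Setting these equal: −8x + 19 = 16x + 3, so x = 2/3.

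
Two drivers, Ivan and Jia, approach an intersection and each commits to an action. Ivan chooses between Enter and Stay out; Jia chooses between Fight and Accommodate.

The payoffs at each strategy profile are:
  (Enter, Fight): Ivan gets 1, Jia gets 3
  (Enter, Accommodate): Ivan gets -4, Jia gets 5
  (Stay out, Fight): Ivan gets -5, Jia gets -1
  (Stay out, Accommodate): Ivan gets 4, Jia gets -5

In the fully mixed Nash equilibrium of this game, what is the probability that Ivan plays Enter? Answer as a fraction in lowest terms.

Let p be the probability that Ivan plays Enter. In a completely mixed equilibrium, Jia must be indifferent between Fight and Accommodate.
Jia's expected payoff from Fight is 3p − (1−p); from Accommodate it is 5p − 5(1−p).
Setting these equal: 4p − 1 = 10p − 5, so p = 2/3.

2/3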